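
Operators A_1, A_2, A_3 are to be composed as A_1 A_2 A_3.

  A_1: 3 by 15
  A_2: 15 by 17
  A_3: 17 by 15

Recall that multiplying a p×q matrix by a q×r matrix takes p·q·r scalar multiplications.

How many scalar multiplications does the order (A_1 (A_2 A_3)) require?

4500

(A_2 A_3): 15×17 by 17×15 → 15×15, cost 15·17·15 = 3825
(A_1 (A_2 A_3)): 3×15 by 15×15 → 3×15, cost 3·15·15 = 675; cumulative 4500
Total: 4500 scalar multiplications.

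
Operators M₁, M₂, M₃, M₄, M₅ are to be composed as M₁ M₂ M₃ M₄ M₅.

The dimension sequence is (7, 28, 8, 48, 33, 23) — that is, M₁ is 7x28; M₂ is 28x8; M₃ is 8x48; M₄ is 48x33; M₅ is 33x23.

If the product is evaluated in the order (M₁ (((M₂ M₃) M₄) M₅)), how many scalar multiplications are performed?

(M₂ M₃): 28×8 by 8×48 → 28×48, cost 28·8·48 = 10752
((M₂ M₃) M₄): 28×48 by 48×33 → 28×33, cost 28·48·33 = 44352; cumulative 55104
(((M₂ M₃) M₄) M₅): 28×33 by 33×23 → 28×23, cost 28·33·23 = 21252; cumulative 76356
(M₁ (((M₂ M₃) M₄) M₅)): 7×28 by 28×23 → 7×23, cost 7·28·23 = 4508; cumulative 80864
Total: 80864 scalar multiplications.

80864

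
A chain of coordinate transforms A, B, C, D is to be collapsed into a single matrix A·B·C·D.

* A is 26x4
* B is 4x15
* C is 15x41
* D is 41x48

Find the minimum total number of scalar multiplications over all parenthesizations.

15324

Adjacent pairs: AB = 26·4·15 = 1560; BC = 4·15·41 = 2460; CD = 15·41·48 = 29520.
Length 3: A..C: k=1: 0+2460+26·4·41=6724; k=2: 1560+0+26·15·41=17550 → min 6724 | B..D: k=2: 0+29520+4·15·48=32400; k=3: 2460+0+4·41·48=10332 → min 10332.
Length 4: A..D: k=1: 0+10332+26·4·48=15324; k=2: 1560+29520+26·15·48=49800; k=3: 6724+0+26·41·48=57892 → min 15324.
Optimal order: (A·((B·C)·D)) with cost 15324.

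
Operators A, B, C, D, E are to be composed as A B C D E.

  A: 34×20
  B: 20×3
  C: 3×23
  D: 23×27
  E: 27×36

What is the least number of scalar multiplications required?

Adjacent pairs: AB = 34·20·3 = 2040; BC = 20·3·23 = 1380; CD = 3·23·27 = 1863; DE = 23·27·36 = 22356.
Length 3: A..C: k=1: 0+1380+34·20·23=17020; k=2: 2040+0+34·3·23=4386 → min 4386 | B..D: k=2: 0+1863+20·3·27=3483; k=3: 1380+0+20·23·27=13800 → min 3483 | C..E: k=3: 0+22356+3·23·36=24840; k=4: 1863+0+3·27·36=4779 → min 4779.
Length 4: A..D: k=1: 0+3483+34·20·27=21843; k=2: 2040+1863+34·3·27=6657; k=3: 4386+0+34·23·27=25500 → min 6657 | B..E: k=2: 0+4779+20·3·36=6939; k=3: 1380+22356+20·23·36=40296; k=4: 3483+0+20·27·36=22923 → min 6939.
Length 5: A..E: k=1: 0+6939+34·20·36=31419; k=2: 2040+4779+34·3·36=10491; k=3: 4386+22356+34·23·36=54894; k=4: 6657+0+34·27·36=39705 → min 10491.
Optimal order: ((A B) ((C D) E)) with cost 10491.

10491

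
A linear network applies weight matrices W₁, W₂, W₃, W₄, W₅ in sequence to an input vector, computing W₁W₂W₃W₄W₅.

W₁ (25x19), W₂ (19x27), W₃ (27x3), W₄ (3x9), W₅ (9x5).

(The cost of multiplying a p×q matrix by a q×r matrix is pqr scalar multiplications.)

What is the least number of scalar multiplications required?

Adjacent pairs: W₁W₂ = 25·19·27 = 12825; W₂W₃ = 19·27·3 = 1539; W₃W₄ = 27·3·9 = 729; W₄W₅ = 3·9·5 = 135.
Length 3: W₁..W₃: k=1: 0+1539+25·19·3=2964; k=2: 12825+0+25·27·3=14850 → min 2964 | W₂..W₄: k=2: 0+729+19·27·9=5346; k=3: 1539+0+19·3·9=2052 → min 2052 | W₃..W₅: k=3: 0+135+27·3·5=540; k=4: 729+0+27·9·5=1944 → min 540.
Length 4: W₁..W₄: k=1: 0+2052+25·19·9=6327; k=2: 12825+729+25·27·9=19629; k=3: 2964+0+25·3·9=3639 → min 3639 | W₂..W₅: k=2: 0+540+19·27·5=3105; k=3: 1539+135+19·3·5=1959; k=4: 2052+0+19·9·5=2907 → min 1959.
Length 5: W₁..W₅: k=1: 0+1959+25·19·5=4334; k=2: 12825+540+25·27·5=16740; k=3: 2964+135+25·3·5=3474; k=4: 3639+0+25·9·5=4764 → min 3474.
Optimal order: ((W₁(W₂W₃))(W₄W₅)) with cost 3474.

3474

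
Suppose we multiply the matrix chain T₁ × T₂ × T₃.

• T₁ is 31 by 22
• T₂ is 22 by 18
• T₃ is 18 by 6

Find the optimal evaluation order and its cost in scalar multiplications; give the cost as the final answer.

(T₁ × (T₂ × T₃)): cost 6468.
((T₁ × T₂) × T₃): cost 15624.
Optimal: (T₁ × (T₂ × T₃)) with cost 6468.

6468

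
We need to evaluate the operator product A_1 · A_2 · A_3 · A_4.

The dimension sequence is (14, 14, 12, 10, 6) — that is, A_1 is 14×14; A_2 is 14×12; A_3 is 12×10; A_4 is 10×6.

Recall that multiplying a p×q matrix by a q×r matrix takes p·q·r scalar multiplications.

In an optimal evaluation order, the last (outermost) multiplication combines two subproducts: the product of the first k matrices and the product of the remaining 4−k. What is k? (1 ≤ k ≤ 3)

Adjacent pairs: A_1A_2 = 14·14·12 = 2352; A_2A_3 = 14·12·10 = 1680; A_3A_4 = 12·10·6 = 720.
Length 3: A_1..A_3: k=1: 0+1680+14·14·10=3640; k=2: 2352+0+14·12·10=4032 → min 3640 | A_2..A_4: k=2: 0+720+14·12·6=1728; k=3: 1680+0+14·10·6=2520 → min 1728.
Top-level splits: k=1: (A_1..A_1)·(A_2..A_4) → 0+1728+14·14·6 = 2904; k=2: (A_1..A_2)·(A_3..A_4) → 2352+720+14·12·6 = 4080; k=3: (A_1..A_3)·(A_4..A_4) → 3640+0+14·10·6 = 4480.
Best split is after A_1, i.e. k = 1.

1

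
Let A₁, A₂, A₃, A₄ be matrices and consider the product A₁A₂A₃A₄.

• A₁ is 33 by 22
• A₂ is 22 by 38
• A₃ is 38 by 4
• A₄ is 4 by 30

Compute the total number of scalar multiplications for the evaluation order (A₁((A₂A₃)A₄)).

27764

(A₂A₃): 22×38 by 38×4 → 22×4, cost 22·38·4 = 3344
((A₂A₃)A₄): 22×4 by 4×30 → 22×30, cost 22·4·30 = 2640; cumulative 5984
(A₁((A₂A₃)A₄)): 33×22 by 22×30 → 33×30, cost 33·22·30 = 21780; cumulative 27764
Total: 27764 scalar multiplications.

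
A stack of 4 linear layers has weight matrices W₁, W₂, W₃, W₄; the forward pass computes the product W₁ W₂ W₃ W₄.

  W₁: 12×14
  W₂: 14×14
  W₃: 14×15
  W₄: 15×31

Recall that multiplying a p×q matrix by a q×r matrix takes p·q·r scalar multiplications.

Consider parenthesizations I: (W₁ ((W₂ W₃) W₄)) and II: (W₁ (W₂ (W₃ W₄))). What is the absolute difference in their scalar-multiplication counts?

3136

Order I = (W₁ ((W₂ W₃) W₄)): (W₂ W₃): 14×14 by 14×15 → 14×15, cost 14·14·15 = 2940; ((W₂ W₃) W₄): 14×15 by 15×31 → 14×31, cost 14·15·31 = 6510; cumulative 9450; (W₁ ((W₂ W₃) W₄)): 12×14 by 14×31 → 12×31, cost 12·14·31 = 5208; cumulative 14658. Total 14658.
Order II = (W₁ (W₂ (W₃ W₄))): (W₃ W₄): 14×15 by 15×31 → 14×31, cost 14·15·31 = 6510; (W₂ (W₃ W₄)): 14×14 by 14×31 → 14×31, cost 14·14·31 = 6076; cumulative 12586; (W₁ (W₂ (W₃ W₄))): 12×14 by 14×31 → 12×31, cost 12·14·31 = 5208; cumulative 17794. Total 17794.
Difference: |14658 − 17794| = 3136.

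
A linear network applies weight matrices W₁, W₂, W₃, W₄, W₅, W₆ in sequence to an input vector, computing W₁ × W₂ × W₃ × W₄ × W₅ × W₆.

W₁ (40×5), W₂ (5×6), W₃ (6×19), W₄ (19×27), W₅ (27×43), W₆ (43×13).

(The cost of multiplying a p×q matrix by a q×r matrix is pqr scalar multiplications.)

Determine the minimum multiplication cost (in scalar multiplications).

14335

Adjacent pairs: W₁W₂ = 40·5·6 = 1200; W₂W₃ = 5·6·19 = 570; W₃W₄ = 6·19·27 = 3078; W₄W₅ = 19·27·43 = 22059; W₅W₆ = 27·43·13 = 15093.
Length 3: W₁..W₃: k=1: 0+570+40·5·19=4370; k=2: 1200+0+40·6·19=5760 → min 4370 | W₂..W₄: k=2: 0+3078+5·6·27=3888; k=3: 570+0+5·19·27=3135 → min 3135 | W₃..W₅: k=3: 0+22059+6·19·43=26961; k=4: 3078+0+6·27·43=10044 → min 10044 | W₄..W₆: k=4: 0+15093+19·27·13=21762; k=5: 22059+0+19·43·13=32680 → min 21762.
Length 4: W₁..W₄: k=1: 0+3135+40·5·27=8535; k=2: 1200+3078+40·6·27=10758; k=3: 4370+0+40·19·27=24890 → min 8535 | W₂..W₅: k=2: 0+10044+5·6·43=11334; k=3: 570+22059+5·19·43=26714; k=4: 3135+0+5·27·43=8940 → min 8940 | W₃..W₆: k=3: 0+21762+6·19·13=23244; k=4: 3078+15093+6·27·13=20277; k=5: 10044+0+6·43·13=13398 → min 13398.
Length 5: W₁..W₅: k=1: 0+8940+40·5·43=17540; k=2: 1200+10044+40·6·43=21564; k=3: 4370+22059+40·19·43=59109; k=4: 8535+0+40·27·43=54975 → min 17540 | W₂..W₆: k=2: 0+13398+5·6·13=13788; k=3: 570+21762+5·19·13=23567; k=4: 3135+15093+5·27·13=19983; k=5: 8940+0+5·43·13=11735 → min 11735.
Length 6: W₁..W₆: k=1: 0+11735+40·5·13=14335; k=2: 1200+13398+40·6·13=17718; k=3: 4370+21762+40·19·13=36012; k=4: 8535+15093+40·27·13=37668; k=5: 17540+0+40·43·13=39900 → min 14335.
Optimal order: (W₁ × ((((W₂ × W₃) × W₄) × W₅) × W₆)) with cost 14335.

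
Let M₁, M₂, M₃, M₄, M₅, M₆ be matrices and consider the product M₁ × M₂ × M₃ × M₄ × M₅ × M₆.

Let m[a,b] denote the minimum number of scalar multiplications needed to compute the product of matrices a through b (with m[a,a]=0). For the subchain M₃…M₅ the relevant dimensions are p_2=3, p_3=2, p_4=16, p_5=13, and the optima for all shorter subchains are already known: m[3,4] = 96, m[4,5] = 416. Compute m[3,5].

m[3,5] = min over k∈[3,4] of m[3,k]+m[k+1,5]+p_{2}·p_k·p_{5}.
k=3: 0 + 416 + 3·2·13 = 494; k=4: 96 + 0 + 3·16·13 = 720.
Minimum: 494 at k=3.

494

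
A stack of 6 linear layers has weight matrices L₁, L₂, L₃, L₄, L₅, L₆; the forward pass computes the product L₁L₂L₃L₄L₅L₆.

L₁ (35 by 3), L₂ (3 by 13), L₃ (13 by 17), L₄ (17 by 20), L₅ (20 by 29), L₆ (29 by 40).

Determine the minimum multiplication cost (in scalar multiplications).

11103

Adjacent pairs: L₁L₂ = 35·3·13 = 1365; L₂L₃ = 3·13·17 = 663; L₃L₄ = 13·17·20 = 4420; L₄L₅ = 17·20·29 = 9860; L₅L₆ = 20·29·40 = 23200.
Length 3: L₁..L₃: k=1: 0+663+35·3·17=2448; k=2: 1365+0+35·13·17=9100 → min 2448 | L₂..L₄: k=2: 0+4420+3·13·20=5200; k=3: 663+0+3·17·20=1683 → min 1683 | L₃..L₅: k=3: 0+9860+13·17·29=16269; k=4: 4420+0+13·20·29=11960 → min 11960 | L₄..L₆: k=4: 0+23200+17·20·40=36800; k=5: 9860+0+17·29·40=29580 → min 29580.
Length 4: L₁..L₄: k=1: 0+1683+35·3·20=3783; k=2: 1365+4420+35·13·20=14885; k=3: 2448+0+35·17·20=14348 → min 3783 | L₂..L₅: k=2: 0+11960+3·13·29=13091; k=3: 663+9860+3·17·29=12002; k=4: 1683+0+3·20·29=3423 → min 3423 | L₃..L₆: k=3: 0+29580+13·17·40=38420; k=4: 4420+23200+13·20·40=38020; k=5: 11960+0+13·29·40=27040 → min 27040.
Length 5: L₁..L₅: k=1: 0+3423+35·3·29=6468; k=2: 1365+11960+35·13·29=26520; k=3: 2448+9860+35·17·29=29563; k=4: 3783+0+35·20·29=24083 → min 6468 | L₂..L₆: k=2: 0+27040+3·13·40=28600; k=3: 663+29580+3·17·40=32283; k=4: 1683+23200+3·20·40=27283; k=5: 3423+0+3·29·40=6903 → min 6903.
Length 6: L₁..L₆: k=1: 0+6903+35·3·40=11103; k=2: 1365+27040+35·13·40=46605; k=3: 2448+29580+35·17·40=55828; k=4: 3783+23200+35·20·40=54983; k=5: 6468+0+35·29·40=47068 → min 11103.
Optimal order: (L₁((((L₂L₃)L₄)L₅)L₆)) with cost 11103.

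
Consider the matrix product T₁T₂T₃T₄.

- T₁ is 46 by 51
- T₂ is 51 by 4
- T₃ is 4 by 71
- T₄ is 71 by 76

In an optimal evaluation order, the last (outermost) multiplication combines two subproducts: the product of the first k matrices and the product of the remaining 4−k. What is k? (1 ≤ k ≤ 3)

Adjacent pairs: T₁T₂ = 46·51·4 = 9384; T₂T₃ = 51·4·71 = 14484; T₃T₄ = 4·71·76 = 21584.
Length 3: T₁..T₃: k=1: 0+14484+46·51·71=181050; k=2: 9384+0+46·4·71=22448 → min 22448 | T₂..T₄: k=2: 0+21584+51·4·76=37088; k=3: 14484+0+51·71·76=289680 → min 37088.
Top-level splits: k=1: (T₁..T₁)·(T₂..T₄) → 0+37088+46·51·76 = 215384; k=2: (T₁..T₂)·(T₃..T₄) → 9384+21584+46·4·76 = 44952; k=3: (T₁..T₃)·(T₄..T₄) → 22448+0+46·71·76 = 270664.
Best split is after T₂, i.e. k = 2.

2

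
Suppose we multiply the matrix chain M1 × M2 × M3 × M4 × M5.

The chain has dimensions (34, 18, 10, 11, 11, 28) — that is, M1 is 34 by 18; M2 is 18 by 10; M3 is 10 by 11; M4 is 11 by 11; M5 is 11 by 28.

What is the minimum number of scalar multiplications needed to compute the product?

19930

Adjacent pairs: M1M2 = 34·18·10 = 6120; M2M3 = 18·10·11 = 1980; M3M4 = 10·11·11 = 1210; M4M5 = 11·11·28 = 3388.
Length 3: M1..M3: k=1: 0+1980+34·18·11=8712; k=2: 6120+0+34·10·11=9860 → min 8712 | M2..M4: k=2: 0+1210+18·10·11=3190; k=3: 1980+0+18·11·11=4158 → min 3190 | M3..M5: k=3: 0+3388+10·11·28=6468; k=4: 1210+0+10·11·28=4290 → min 4290.
Length 4: M1..M4: k=1: 0+3190+34·18·11=9922; k=2: 6120+1210+34·10·11=11070; k=3: 8712+0+34·11·11=12826 → min 9922 | M2..M5: k=2: 0+4290+18·10·28=9330; k=3: 1980+3388+18·11·28=10912; k=4: 3190+0+18·11·28=8734 → min 8734.
Length 5: M1..M5: k=1: 0+8734+34·18·28=25870; k=2: 6120+4290+34·10·28=19930; k=3: 8712+3388+34·11·28=22572; k=4: 9922+0+34·11·28=20394 → min 19930.
Optimal order: ((M1 × M2) × ((M3 × M4) × M5)) with cost 19930.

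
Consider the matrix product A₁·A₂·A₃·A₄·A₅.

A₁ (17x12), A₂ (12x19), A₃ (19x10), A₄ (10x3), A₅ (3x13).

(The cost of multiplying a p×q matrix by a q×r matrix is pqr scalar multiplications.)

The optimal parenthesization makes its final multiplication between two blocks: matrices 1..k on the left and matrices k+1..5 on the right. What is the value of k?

Adjacent pairs: A₁A₂ = 17·12·19 = 3876; A₂A₃ = 12·19·10 = 2280; A₃A₄ = 19·10·3 = 570; A₄A₅ = 10·3·13 = 390.
Length 3: A₁..A₃: k=1: 0+2280+17·12·10=4320; k=2: 3876+0+17·19·10=7106 → min 4320 | A₂..A₄: k=2: 0+570+12·19·3=1254; k=3: 2280+0+12·10·3=2640 → min 1254 | A₃..A₅: k=3: 0+390+19·10·13=2860; k=4: 570+0+19·3·13=1311 → min 1311.
Length 4: A₁..A₄: k=1: 0+1254+17·12·3=1866; k=2: 3876+570+17·19·3=5415; k=3: 4320+0+17·10·3=4830 → min 1866 | A₂..A₅: k=2: 0+1311+12·19·13=4275; k=3: 2280+390+12·10·13=4230; k=4: 1254+0+12·3·13=1722 → min 1722.
Top-level splits: k=1: (A₁..A₁)·(A₂..A₅) → 0+1722+17·12·13 = 4374; k=2: (A₁..A₂)·(A₃..A₅) → 3876+1311+17·19·13 = 9386; k=3: (A₁..A₃)·(A₄..A₅) → 4320+390+17·10·13 = 6920; k=4: (A₁..A₄)·(A₅..A₅) → 1866+0+17·3·13 = 2529.
Best split is after A₄, i.e. k = 4.

4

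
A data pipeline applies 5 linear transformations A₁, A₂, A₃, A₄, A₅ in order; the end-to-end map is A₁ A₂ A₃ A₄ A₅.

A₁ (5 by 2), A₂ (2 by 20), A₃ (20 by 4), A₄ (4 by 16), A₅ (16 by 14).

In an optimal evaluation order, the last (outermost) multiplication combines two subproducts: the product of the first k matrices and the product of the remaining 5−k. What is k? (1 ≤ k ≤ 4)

1

Adjacent pairs: A₁A₂ = 5·2·20 = 200; A₂A₃ = 2·20·4 = 160; A₃A₄ = 20·4·16 = 1280; A₄A₅ = 4·16·14 = 896.
Length 3: A₁..A₃: k=1: 0+160+5·2·4=200; k=2: 200+0+5·20·4=600 → min 200 | A₂..A₄: k=2: 0+1280+2·20·16=1920; k=3: 160+0+2·4·16=288 → min 288 | A₃..A₅: k=3: 0+896+20·4·14=2016; k=4: 1280+0+20·16·14=5760 → min 2016.
Length 4: A₁..A₄: k=1: 0+288+5·2·16=448; k=2: 200+1280+5·20·16=3080; k=3: 200+0+5·4·16=520 → min 448 | A₂..A₅: k=2: 0+2016+2·20·14=2576; k=3: 160+896+2·4·14=1168; k=4: 288+0+2·16·14=736 → min 736.
Top-level splits: k=1: (A₁..A₁)·(A₂..A₅) → 0+736+5·2·14 = 876; k=2: (A₁..A₂)·(A₃..A₅) → 200+2016+5·20·14 = 3616; k=3: (A₁..A₃)·(A₄..A₅) → 200+896+5·4·14 = 1376; k=4: (A₁..A₄)·(A₅..A₅) → 448+0+5·16·14 = 1568.
Best split is after A₁, i.e. k = 1.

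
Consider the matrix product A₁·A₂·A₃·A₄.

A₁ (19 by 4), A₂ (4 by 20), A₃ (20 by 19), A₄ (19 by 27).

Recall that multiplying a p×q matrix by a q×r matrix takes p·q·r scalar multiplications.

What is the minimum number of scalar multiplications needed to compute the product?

Adjacent pairs: A₁A₂ = 19·4·20 = 1520; A₂A₃ = 4·20·19 = 1520; A₃A₄ = 20·19·27 = 10260.
Length 3: A₁..A₃: k=1: 0+1520+19·4·19=2964; k=2: 1520+0+19·20·19=8740 → min 2964 | A₂..A₄: k=2: 0+10260+4·20·27=12420; k=3: 1520+0+4·19·27=3572 → min 3572.
Length 4: A₁..A₄: k=1: 0+3572+19·4·27=5624; k=2: 1520+10260+19·20·27=22040; k=3: 2964+0+19·19·27=12711 → min 5624.
Optimal order: (A₁·((A₂·A₃)·A₄)) with cost 5624.

5624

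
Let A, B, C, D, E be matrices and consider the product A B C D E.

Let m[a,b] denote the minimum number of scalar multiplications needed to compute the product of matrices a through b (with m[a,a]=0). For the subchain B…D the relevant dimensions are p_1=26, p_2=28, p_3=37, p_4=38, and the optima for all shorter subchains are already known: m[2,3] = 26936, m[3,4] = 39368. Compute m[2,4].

63492

m[2,4] = min over k∈[2,3] of m[2,k]+m[k+1,4]+p_{1}·p_k·p_{4}.
k=2: 0 + 39368 + 26·28·38 = 67032; k=3: 26936 + 0 + 26·37·38 = 63492.
Minimum: 63492 at k=3.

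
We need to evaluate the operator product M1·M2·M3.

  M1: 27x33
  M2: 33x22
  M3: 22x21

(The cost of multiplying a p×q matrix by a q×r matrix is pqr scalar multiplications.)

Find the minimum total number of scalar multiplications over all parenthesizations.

32076

Order (M1·(M2·M3)): (M2·M3): 33×22 by 22×21 → 33×21, cost 33·22·21 = 15246; (M1·(M2·M3)): 27×33 by 33×21 → 27×21, cost 27·33·21 = 18711; cumulative 33957. Total 33957.
Order ((M1·M2)·M3): (M1·M2): 27×33 by 33×22 → 27×22, cost 27·33·22 = 19602; ((M1·M2)·M3): 27×22 by 22×21 → 27×21, cost 27·22·21 = 12474; cumulative 32076. Total 32076.
Minimum: 32076.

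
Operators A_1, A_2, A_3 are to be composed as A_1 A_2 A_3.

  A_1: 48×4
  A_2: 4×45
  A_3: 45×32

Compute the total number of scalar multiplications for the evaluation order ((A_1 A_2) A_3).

(A_1 A_2): 48×4 by 4×45 → 48×45, cost 48·4·45 = 8640
((A_1 A_2) A_3): 48×45 by 45×32 → 48×32, cost 48·45·32 = 69120; cumulative 77760
Total: 77760 scalar multiplications.

77760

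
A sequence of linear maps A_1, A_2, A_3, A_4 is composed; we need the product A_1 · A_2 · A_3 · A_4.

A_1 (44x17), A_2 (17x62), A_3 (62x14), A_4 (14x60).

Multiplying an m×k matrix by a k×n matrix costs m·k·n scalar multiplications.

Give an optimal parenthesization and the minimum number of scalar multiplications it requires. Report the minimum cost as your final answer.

Adjacent pairs: A_1A_2 = 44·17·62 = 46376; A_2A_3 = 17·62·14 = 14756; A_3A_4 = 62·14·60 = 52080.
Length 3: A_1..A_3: k=1: 0+14756+44·17·14=25228; k=2: 46376+0+44·62·14=84568 → min 25228 | A_2..A_4: k=2: 0+52080+17·62·60=115320; k=3: 14756+0+17·14·60=29036 → min 29036.
Length 4: A_1..A_4: k=1: 0+29036+44·17·60=73916; k=2: 46376+52080+44·62·60=262136; k=3: 25228+0+44·14·60=62188 → min 62188.
Optimal parenthesization: ((A_1 · (A_2 · A_3)) · A_4) with cost 62188.

62188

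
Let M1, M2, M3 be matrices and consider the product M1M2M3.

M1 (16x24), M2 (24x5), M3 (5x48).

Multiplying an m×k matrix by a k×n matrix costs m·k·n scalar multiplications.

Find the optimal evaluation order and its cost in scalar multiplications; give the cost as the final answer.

(M1(M2M3)): cost 24192.
((M1M2)M3): cost 5760.
Optimal: ((M1M2)M3) with cost 5760.

5760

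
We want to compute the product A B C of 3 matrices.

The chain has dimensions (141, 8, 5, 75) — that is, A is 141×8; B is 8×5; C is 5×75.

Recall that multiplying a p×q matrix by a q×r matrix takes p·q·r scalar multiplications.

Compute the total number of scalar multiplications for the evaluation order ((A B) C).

(A B): 141×8 by 8×5 → 141×5, cost 141·8·5 = 5640
((A B) C): 141×5 by 5×75 → 141×75, cost 141·5·75 = 52875; cumulative 58515
Total: 58515 scalar multiplications.

58515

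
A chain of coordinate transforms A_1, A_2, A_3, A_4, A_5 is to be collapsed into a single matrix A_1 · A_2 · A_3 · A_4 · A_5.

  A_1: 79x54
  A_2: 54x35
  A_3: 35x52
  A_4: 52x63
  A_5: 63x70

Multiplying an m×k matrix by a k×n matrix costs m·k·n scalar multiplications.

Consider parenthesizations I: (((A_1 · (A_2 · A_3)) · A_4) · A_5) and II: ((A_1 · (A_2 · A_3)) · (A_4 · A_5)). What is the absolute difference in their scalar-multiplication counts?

90314

Order I = (((A_1 · (A_2 · A_3)) · A_4) · A_5): (A_2 · A_3): 54×35 by 35×52 → 54×52, cost 54·35·52 = 98280; (A_1 · (A_2 · A_3)): 79×54 by 54×52 → 79×52, cost 79·54·52 = 221832; cumulative 320112; ((A_1 · (A_2 · A_3)) · A_4): 79×52 by 52×63 → 79×63, cost 79·52·63 = 258804; cumulative 578916; (((A_1 · (A_2 · A_3)) · A_4) · A_5): 79×63 by 63×70 → 79×70, cost 79·63·70 = 348390; cumulative 927306. Total 927306.
Order II = ((A_1 · (A_2 · A_3)) · (A_4 · A_5)): (A_2 · A_3): 54×35 by 35×52 → 54×52, cost 54·35·52 = 98280; (A_1 · (A_2 · A_3)): 79×54 by 54×52 → 79×52, cost 79·54·52 = 221832; cumulative 320112; (A_4 · A_5): 52×63 by 63×70 → 52×70, cost 52·63·70 = 229320; ((A_1 · (A_2 · A_3)) · (A_4 · A_5)): 79×52 by 52×70 → 79×70, cost 79·52·70 = 287560; cumulative 836992. Total 836992.
Difference: |927306 − 836992| = 90314.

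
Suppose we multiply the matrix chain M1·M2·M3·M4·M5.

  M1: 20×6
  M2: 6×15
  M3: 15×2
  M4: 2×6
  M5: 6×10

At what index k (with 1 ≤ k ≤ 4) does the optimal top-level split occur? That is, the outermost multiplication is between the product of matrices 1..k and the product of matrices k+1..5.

3

Adjacent pairs: M1M2 = 20·6·15 = 1800; M2M3 = 6·15·2 = 180; M3M4 = 15·2·6 = 180; M4M5 = 2·6·10 = 120.
Length 3: M1..M3: k=1: 0+180+20·6·2=420; k=2: 1800+0+20·15·2=2400 → min 420 | M2..M4: k=2: 0+180+6·15·6=720; k=3: 180+0+6·2·6=252 → min 252 | M3..M5: k=3: 0+120+15·2·10=420; k=4: 180+0+15·6·10=1080 → min 420.
Length 4: M1..M4: k=1: 0+252+20·6·6=972; k=2: 1800+180+20·15·6=3780; k=3: 420+0+20·2·6=660 → min 660 | M2..M5: k=2: 0+420+6·15·10=1320; k=3: 180+120+6·2·10=420; k=4: 252+0+6·6·10=612 → min 420.
Top-level splits: k=1: (M1..M1)·(M2..M5) → 0+420+20·6·10 = 1620; k=2: (M1..M2)·(M3..M5) → 1800+420+20·15·10 = 5220; k=3: (M1..M3)·(M4..M5) → 420+120+20·2·10 = 940; k=4: (M1..M4)·(M5..M5) → 660+0+20·6·10 = 1860.
Best split is after M3, i.e. k = 3.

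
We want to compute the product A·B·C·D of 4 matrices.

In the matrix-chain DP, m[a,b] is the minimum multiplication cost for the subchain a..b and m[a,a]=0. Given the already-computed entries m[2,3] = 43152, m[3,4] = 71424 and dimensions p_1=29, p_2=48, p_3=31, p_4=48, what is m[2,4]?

86304

m[2,4] = min over k∈[2,3] of m[2,k]+m[k+1,4]+p_{1}·p_k·p_{4}.
k=2: 0 + 71424 + 29·48·48 = 138240; k=3: 43152 + 0 + 29·31·48 = 86304.
Minimum: 86304 at k=3.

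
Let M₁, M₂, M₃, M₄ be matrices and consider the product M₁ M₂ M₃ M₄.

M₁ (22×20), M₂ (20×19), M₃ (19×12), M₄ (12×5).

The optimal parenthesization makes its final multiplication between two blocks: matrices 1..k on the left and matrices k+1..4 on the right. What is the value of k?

Adjacent pairs: M₁M₂ = 22·20·19 = 8360; M₂M₃ = 20·19·12 = 4560; M₃M₄ = 19·12·5 = 1140.
Length 3: M₁..M₃: k=1: 0+4560+22·20·12=9840; k=2: 8360+0+22·19·12=13376 → min 9840 | M₂..M₄: k=2: 0+1140+20·19·5=3040; k=3: 4560+0+20·12·5=5760 → min 3040.
Top-level splits: k=1: (M₁..M₁)·(M₂..M₄) → 0+3040+22·20·5 = 5240; k=2: (M₁..M₂)·(M₃..M₄) → 8360+1140+22·19·5 = 11590; k=3: (M₁..M₃)·(M₄..M₄) → 9840+0+22·12·5 = 11160.
Best split is after M₁, i.e. k = 1.

1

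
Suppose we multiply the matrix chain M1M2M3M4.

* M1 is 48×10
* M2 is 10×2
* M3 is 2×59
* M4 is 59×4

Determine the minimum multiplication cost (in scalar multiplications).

1816

Adjacent pairs: M1M2 = 48·10·2 = 960; M2M3 = 10·2·59 = 1180; M3M4 = 2·59·4 = 472.
Length 3: M1..M3: k=1: 0+1180+48·10·59=29500; k=2: 960+0+48·2·59=6624 → min 6624 | M2..M4: k=2: 0+472+10·2·4=552; k=3: 1180+0+10·59·4=3540 → min 552.
Length 4: M1..M4: k=1: 0+552+48·10·4=2472; k=2: 960+472+48·2·4=1816; k=3: 6624+0+48·59·4=17952 → min 1816.
Optimal order: ((M1M2)(M3M4)) with cost 1816.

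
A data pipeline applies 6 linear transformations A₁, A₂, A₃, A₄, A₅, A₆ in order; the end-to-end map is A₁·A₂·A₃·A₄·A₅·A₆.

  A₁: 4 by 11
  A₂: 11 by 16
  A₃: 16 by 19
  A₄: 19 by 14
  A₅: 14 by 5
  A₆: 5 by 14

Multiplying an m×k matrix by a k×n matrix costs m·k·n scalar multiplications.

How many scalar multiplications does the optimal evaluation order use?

3544

Adjacent pairs: A₁A₂ = 4·11·16 = 704; A₂A₃ = 11·16·19 = 3344; A₃A₄ = 16·19·14 = 4256; A₄A₅ = 19·14·5 = 1330; A₅A₆ = 14·5·14 = 980.
Length 3: A₁..A₃: k=1: 0+3344+4·11·19=4180; k=2: 704+0+4·16·19=1920 → min 1920 | A₂..A₄: k=2: 0+4256+11·16·14=6720; k=3: 3344+0+11·19·14=6270 → min 6270 | A₃..A₅: k=3: 0+1330+16·19·5=2850; k=4: 4256+0+16·14·5=5376 → min 2850 | A₄..A₆: k=4: 0+980+19·14·14=4704; k=5: 1330+0+19·5·14=2660 → min 2660.
Length 4: A₁..A₄: k=1: 0+6270+4·11·14=6886; k=2: 704+4256+4·16·14=5856; k=3: 1920+0+4·19·14=2984 → min 2984 | A₂..A₅: k=2: 0+2850+11·16·5=3730; k=3: 3344+1330+11·19·5=5719; k=4: 6270+0+11·14·5=7040 → min 3730 | A₃..A₆: k=3: 0+2660+16·19·14=6916; k=4: 4256+980+16·14·14=8372; k=5: 2850+0+16·5·14=3970 → min 3970.
Length 5: A₁..A₅: k=1: 0+3730+4·11·5=3950; k=2: 704+2850+4·16·5=3874; k=3: 1920+1330+4·19·5=3630; k=4: 2984+0+4·14·5=3264 → min 3264 | A₂..A₆: k=2: 0+3970+11·16·14=6434; k=3: 3344+2660+11·19·14=8930; k=4: 6270+980+11·14·14=9406; k=5: 3730+0+11·5·14=4500 → min 4500.
Length 6: A₁..A₆: k=1: 0+4500+4·11·14=5116; k=2: 704+3970+4·16·14=5570; k=3: 1920+2660+4·19·14=5644; k=4: 2984+980+4·14·14=4748; k=5: 3264+0+4·5·14=3544 → min 3544.
Optimal order: (((((A₁·A₂)·A₃)·A₄)·A₅)·A₆) with cost 3544.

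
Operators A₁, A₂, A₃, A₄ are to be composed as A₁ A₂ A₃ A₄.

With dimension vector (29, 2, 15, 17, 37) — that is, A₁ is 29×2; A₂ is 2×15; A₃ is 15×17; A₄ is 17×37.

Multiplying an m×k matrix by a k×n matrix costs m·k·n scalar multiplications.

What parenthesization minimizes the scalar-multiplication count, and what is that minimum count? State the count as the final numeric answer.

3914

Adjacent pairs: A₁A₂ = 29·2·15 = 870; A₂A₃ = 2·15·17 = 510; A₃A₄ = 15·17·37 = 9435.
Length 3: A₁..A₃: k=1: 0+510+29·2·17=1496; k=2: 870+0+29·15·17=8265 → min 1496 | A₂..A₄: k=2: 0+9435+2·15·37=10545; k=3: 510+0+2·17·37=1768 → min 1768.
Length 4: A₁..A₄: k=1: 0+1768+29·2·37=3914; k=2: 870+9435+29·15·37=26400; k=3: 1496+0+29·17·37=19737 → min 3914.
Optimal parenthesization: (A₁ ((A₂ A₃) A₄)) with cost 3914.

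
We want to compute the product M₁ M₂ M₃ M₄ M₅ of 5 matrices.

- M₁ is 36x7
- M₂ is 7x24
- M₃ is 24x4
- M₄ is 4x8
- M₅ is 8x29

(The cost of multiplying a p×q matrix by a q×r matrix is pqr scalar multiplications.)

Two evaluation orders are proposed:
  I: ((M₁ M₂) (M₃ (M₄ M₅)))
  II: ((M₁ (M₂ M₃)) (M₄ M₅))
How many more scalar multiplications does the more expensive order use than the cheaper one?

28032

Order I = ((M₁ M₂) (M₃ (M₄ M₅))): (M₁ M₂): 36×7 by 7×24 → 36×24, cost 36·7·24 = 6048; (M₄ M₅): 4×8 by 8×29 → 4×29, cost 4·8·29 = 928; (M₃ (M₄ M₅)): 24×4 by 4×29 → 24×29, cost 24·4·29 = 2784; cumulative 3712; ((M₁ M₂) (M₃ (M₄ M₅))): 36×24 by 24×29 → 36×29, cost 36·24·29 = 25056; cumulative 34816. Total 34816.
Order II = ((M₁ (M₂ M₃)) (M₄ M₅)): (M₂ M₃): 7×24 by 24×4 → 7×4, cost 7·24·4 = 672; (M₁ (M₂ M₃)): 36×7 by 7×4 → 36×4, cost 36·7·4 = 1008; cumulative 1680; (M₄ M₅): 4×8 by 8×29 → 4×29, cost 4·8·29 = 928; ((M₁ (M₂ M₃)) (M₄ M₅)): 36×4 by 4×29 → 36×29, cost 36·4·29 = 4176; cumulative 6784. Total 6784.
Difference: |34816 − 6784| = 28032.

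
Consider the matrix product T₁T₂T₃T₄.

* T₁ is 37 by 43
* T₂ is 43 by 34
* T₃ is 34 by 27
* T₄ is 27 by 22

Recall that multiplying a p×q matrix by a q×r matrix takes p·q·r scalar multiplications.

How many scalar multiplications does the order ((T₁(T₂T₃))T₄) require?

(T₂T₃): 43×34 by 34×27 → 43×27, cost 43·34·27 = 39474
(T₁(T₂T₃)): 37×43 by 43×27 → 37×27, cost 37·43·27 = 42957; cumulative 82431
((T₁(T₂T₃))T₄): 37×27 by 27×22 → 37×22, cost 37·27·22 = 21978; cumulative 104409
Total: 104409 scalar multiplications.

104409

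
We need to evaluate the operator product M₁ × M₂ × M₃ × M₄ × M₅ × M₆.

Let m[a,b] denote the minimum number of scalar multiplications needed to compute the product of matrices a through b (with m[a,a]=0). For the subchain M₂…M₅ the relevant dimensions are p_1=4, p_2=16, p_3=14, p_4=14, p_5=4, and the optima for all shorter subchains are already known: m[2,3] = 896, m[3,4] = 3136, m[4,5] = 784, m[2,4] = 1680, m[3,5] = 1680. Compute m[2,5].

1904

m[2,5] = min over k∈[2,4] of m[2,k]+m[k+1,5]+p_{1}·p_k·p_{5}.
k=2: 0 + 1680 + 4·16·4 = 1936; k=3: 896 + 784 + 4·14·4 = 1904; k=4: 1680 + 0 + 4·14·4 = 1904.
Minimum: 1904 at k=3.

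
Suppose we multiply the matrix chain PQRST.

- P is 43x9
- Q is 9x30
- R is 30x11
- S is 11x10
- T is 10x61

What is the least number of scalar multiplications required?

Adjacent pairs: PQ = 43·9·30 = 11610; QR = 9·30·11 = 2970; RS = 30·11·10 = 3300; ST = 11·10·61 = 6710.
Length 3: P..R: k=1: 0+2970+43·9·11=7227; k=2: 11610+0+43·30·11=25800 → min 7227 | Q..S: k=2: 0+3300+9·30·10=6000; k=3: 2970+0+9·11·10=3960 → min 3960 | R..T: k=3: 0+6710+30·11·61=26840; k=4: 3300+0+30·10·61=21600 → min 21600.
Length 4: P..S: k=1: 0+3960+43·9·10=7830; k=2: 11610+3300+43·30·10=27810; k=3: 7227+0+43·11·10=11957 → min 7830 | Q..T: k=2: 0+21600+9·30·61=38070; k=3: 2970+6710+9·11·61=15719; k=4: 3960+0+9·10·61=9450 → min 9450.
Length 5: P..T: k=1: 0+9450+43·9·61=33057; k=2: 11610+21600+43·30·61=111900; k=3: 7227+6710+43·11·61=42790; k=4: 7830+0+43·10·61=34060 → min 33057.
Optimal order: (P(((QR)S)T)) with cost 33057.

33057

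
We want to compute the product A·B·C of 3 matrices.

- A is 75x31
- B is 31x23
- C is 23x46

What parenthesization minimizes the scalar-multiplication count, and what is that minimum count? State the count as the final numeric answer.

132825

(A·(B·C)): cost 139748.
((A·B)·C): cost 132825.
Optimal: ((A·B)·C) with cost 132825.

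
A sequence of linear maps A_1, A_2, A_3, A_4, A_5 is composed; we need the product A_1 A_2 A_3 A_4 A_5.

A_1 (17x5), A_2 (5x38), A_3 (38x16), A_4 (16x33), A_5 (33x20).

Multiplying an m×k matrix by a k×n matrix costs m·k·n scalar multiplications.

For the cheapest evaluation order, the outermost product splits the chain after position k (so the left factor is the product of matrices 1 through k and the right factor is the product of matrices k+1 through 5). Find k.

Adjacent pairs: A_1A_2 = 17·5·38 = 3230; A_2A_3 = 5·38·16 = 3040; A_3A_4 = 38·16·33 = 20064; A_4A_5 = 16·33·20 = 10560.
Length 3: A_1..A_3: k=1: 0+3040+17·5·16=4400; k=2: 3230+0+17·38·16=13566 → min 4400 | A_2..A_4: k=2: 0+20064+5·38·33=26334; k=3: 3040+0+5·16·33=5680 → min 5680 | A_3..A_5: k=3: 0+10560+38·16·20=22720; k=4: 20064+0+38·33·20=45144 → min 22720.
Length 4: A_1..A_4: k=1: 0+5680+17·5·33=8485; k=2: 3230+20064+17·38·33=44612; k=3: 4400+0+17·16·33=13376 → min 8485 | A_2..A_5: k=2: 0+22720+5·38·20=26520; k=3: 3040+10560+5·16·20=15200; k=4: 5680+0+5·33·20=8980 → min 8980.
Top-level splits: k=1: (A_1..A_1)·(A_2..A_5) → 0+8980+17·5·20 = 10680; k=2: (A_1..A_2)·(A_3..A_5) → 3230+22720+17·38·20 = 38870; k=3: (A_1..A_3)·(A_4..A_5) → 4400+10560+17·16·20 = 20400; k=4: (A_1..A_4)·(A_5..A_5) → 8485+0+17·33·20 = 19705.
Best split is after A_1, i.e. k = 1.

1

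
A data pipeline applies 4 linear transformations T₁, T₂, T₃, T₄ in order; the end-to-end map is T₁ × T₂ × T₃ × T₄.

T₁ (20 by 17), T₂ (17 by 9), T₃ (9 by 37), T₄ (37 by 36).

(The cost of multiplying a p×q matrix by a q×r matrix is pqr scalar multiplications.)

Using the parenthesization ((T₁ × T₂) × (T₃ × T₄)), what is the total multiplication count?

21528

(T₁ × T₂): 20×17 by 17×9 → 20×9, cost 20·17·9 = 3060
(T₃ × T₄): 9×37 by 37×36 → 9×36, cost 9·37·36 = 11988
((T₁ × T₂) × (T₃ × T₄)): 20×9 by 9×36 → 20×36, cost 20·9·36 = 6480; cumulative 21528
Total: 21528 scalar multiplications.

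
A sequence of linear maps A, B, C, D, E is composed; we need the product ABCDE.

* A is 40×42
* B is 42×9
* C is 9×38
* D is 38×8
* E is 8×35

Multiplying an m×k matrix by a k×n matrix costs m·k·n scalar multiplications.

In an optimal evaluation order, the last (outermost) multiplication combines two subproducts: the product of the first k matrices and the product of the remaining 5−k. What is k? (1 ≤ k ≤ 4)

4

Adjacent pairs: AB = 40·42·9 = 15120; BC = 42·9·38 = 14364; CD = 9·38·8 = 2736; DE = 38·8·35 = 10640.
Length 3: A..C: k=1: 0+14364+40·42·38=78204; k=2: 15120+0+40·9·38=28800 → min 28800 | B..D: k=2: 0+2736+42·9·8=5760; k=3: 14364+0+42·38·8=27132 → min 5760 | C..E: k=3: 0+10640+9·38·35=22610; k=4: 2736+0+9·8·35=5256 → min 5256.
Length 4: A..D: k=1: 0+5760+40·42·8=19200; k=2: 15120+2736+40·9·8=20736; k=3: 28800+0+40·38·8=40960 → min 19200 | B..E: k=2: 0+5256+42·9·35=18486; k=3: 14364+10640+42·38·35=80864; k=4: 5760+0+42·8·35=17520 → min 17520.
Top-level splits: k=1: (A..A)·(B..E) → 0+17520+40·42·35 = 76320; k=2: (A..B)·(C..E) → 15120+5256+40·9·35 = 32976; k=3: (A..C)·(D..E) → 28800+10640+40·38·35 = 92640; k=4: (A..D)·(E..E) → 19200+0+40·8·35 = 30400.
Best split is after D, i.e. k = 4.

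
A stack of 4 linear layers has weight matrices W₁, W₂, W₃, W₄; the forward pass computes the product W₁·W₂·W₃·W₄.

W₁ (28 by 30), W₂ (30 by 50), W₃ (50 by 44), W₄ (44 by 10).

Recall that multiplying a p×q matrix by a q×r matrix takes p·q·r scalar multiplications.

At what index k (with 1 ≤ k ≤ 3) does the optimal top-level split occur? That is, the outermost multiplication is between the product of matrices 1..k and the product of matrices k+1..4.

Adjacent pairs: W₁W₂ = 28·30·50 = 42000; W₂W₃ = 30·50·44 = 66000; W₃W₄ = 50·44·10 = 22000.
Length 3: W₁..W₃: k=1: 0+66000+28·30·44=102960; k=2: 42000+0+28·50·44=103600 → min 102960 | W₂..W₄: k=2: 0+22000+30·50·10=37000; k=3: 66000+0+30·44·10=79200 → min 37000.
Top-level splits: k=1: (W₁..W₁)·(W₂..W₄) → 0+37000+28·30·10 = 45400; k=2: (W₁..W₂)·(W₃..W₄) → 42000+22000+28·50·10 = 78000; k=3: (W₁..W₃)·(W₄..W₄) → 102960+0+28·44·10 = 115280.
Best split is after W₁, i.e. k = 1.

1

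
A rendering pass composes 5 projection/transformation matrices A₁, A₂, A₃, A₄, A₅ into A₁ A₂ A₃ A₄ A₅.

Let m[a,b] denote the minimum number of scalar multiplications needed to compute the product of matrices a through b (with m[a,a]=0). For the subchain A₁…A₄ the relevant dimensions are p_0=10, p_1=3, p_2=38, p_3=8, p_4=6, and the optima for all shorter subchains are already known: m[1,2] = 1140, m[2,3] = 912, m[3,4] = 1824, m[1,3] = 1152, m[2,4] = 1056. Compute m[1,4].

1236

m[1,4] = min over k∈[1,3] of m[1,k]+m[k+1,4]+p_{0}·p_k·p_{4}.
k=1: 0 + 1056 + 10·3·6 = 1236; k=2: 1140 + 1824 + 10·38·6 = 5244; k=3: 1152 + 0 + 10·8·6 = 1632.
Minimum: 1236 at k=1.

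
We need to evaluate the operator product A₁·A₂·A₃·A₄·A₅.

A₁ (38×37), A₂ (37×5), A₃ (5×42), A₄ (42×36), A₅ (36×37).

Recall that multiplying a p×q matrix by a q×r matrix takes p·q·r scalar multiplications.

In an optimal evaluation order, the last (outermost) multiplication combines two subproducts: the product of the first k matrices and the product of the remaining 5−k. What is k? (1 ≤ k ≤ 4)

Adjacent pairs: A₁A₂ = 38·37·5 = 7030; A₂A₃ = 37·5·42 = 7770; A₃A₄ = 5·42·36 = 7560; A₄A₅ = 42·36·37 = 55944.
Length 3: A₁..A₃: k=1: 0+7770+38·37·42=66822; k=2: 7030+0+38·5·42=15010 → min 15010 | A₂..A₄: k=2: 0+7560+37·5·36=14220; k=3: 7770+0+37·42·36=63714 → min 14220 | A₃..A₅: k=3: 0+55944+5·42·37=63714; k=4: 7560+0+5·36·37=14220 → min 14220.
Length 4: A₁..A₄: k=1: 0+14220+38·37·36=64836; k=2: 7030+7560+38·5·36=21430; k=3: 15010+0+38·42·36=72466 → min 21430 | A₂..A₅: k=2: 0+14220+37·5·37=21065; k=3: 7770+55944+37·42·37=121212; k=4: 14220+0+37·36·37=63504 → min 21065.
Top-level splits: k=1: (A₁..A₁)·(A₂..A₅) → 0+21065+38·37·37 = 73087; k=2: (A₁..A₂)·(A₃..A₅) → 7030+14220+38·5·37 = 28280; k=3: (A₁..A₃)·(A₄..A₅) → 15010+55944+38·42·37 = 130006; k=4: (A₁..A₄)·(A₅..A₅) → 21430+0+38·36·37 = 72046.
Best split is after A₂, i.e. k = 2.

2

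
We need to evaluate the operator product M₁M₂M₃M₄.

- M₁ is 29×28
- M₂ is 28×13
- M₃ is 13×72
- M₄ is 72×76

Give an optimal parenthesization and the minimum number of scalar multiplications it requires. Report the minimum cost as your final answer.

110344

Adjacent pairs: M₁M₂ = 29·28·13 = 10556; M₂M₃ = 28·13·72 = 26208; M₃M₄ = 13·72·76 = 71136.
Length 3: M₁..M₃: k=1: 0+26208+29·28·72=84672; k=2: 10556+0+29·13·72=37700 → min 37700 | M₂..M₄: k=2: 0+71136+28·13·76=98800; k=3: 26208+0+28·72·76=179424 → min 98800.
Length 4: M₁..M₄: k=1: 0+98800+29·28·76=160512; k=2: 10556+71136+29·13·76=110344; k=3: 37700+0+29·72·76=196388 → min 110344.
Optimal parenthesization: ((M₁M₂)(M₃M₄)) with cost 110344.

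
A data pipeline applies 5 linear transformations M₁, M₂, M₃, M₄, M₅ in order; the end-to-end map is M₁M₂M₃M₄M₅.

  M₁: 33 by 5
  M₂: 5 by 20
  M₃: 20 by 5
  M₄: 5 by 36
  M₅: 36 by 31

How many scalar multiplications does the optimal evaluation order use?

11970

Adjacent pairs: M₁M₂ = 33·5·20 = 3300; M₂M₃ = 5·20·5 = 500; M₃M₄ = 20·5·36 = 3600; M₄M₅ = 5·36·31 = 5580.
Length 3: M₁..M₃: k=1: 0+500+33·5·5=1325; k=2: 3300+0+33·20·5=6600 → min 1325 | M₂..M₄: k=2: 0+3600+5·20·36=7200; k=3: 500+0+5·5·36=1400 → min 1400 | M₃..M₅: k=3: 0+5580+20·5·31=8680; k=4: 3600+0+20·36·31=25920 → min 8680.
Length 4: M₁..M₄: k=1: 0+1400+33·5·36=7340; k=2: 3300+3600+33·20·36=30660; k=3: 1325+0+33·5·36=7265 → min 7265 | M₂..M₅: k=2: 0+8680+5·20·31=11780; k=3: 500+5580+5·5·31=6855; k=4: 1400+0+5·36·31=6980 → min 6855.
Length 5: M₁..M₅: k=1: 0+6855+33·5·31=11970; k=2: 3300+8680+33·20·31=32440; k=3: 1325+5580+33·5·31=12020; k=4: 7265+0+33·36·31=44093 → min 11970.
Optimal order: (M₁((M₂M₃)(M₄M₅))) with cost 11970.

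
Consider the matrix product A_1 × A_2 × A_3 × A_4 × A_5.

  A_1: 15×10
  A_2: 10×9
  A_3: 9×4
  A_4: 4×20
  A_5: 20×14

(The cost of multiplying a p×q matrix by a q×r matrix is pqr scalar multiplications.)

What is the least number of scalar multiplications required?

2920

Adjacent pairs: A_1A_2 = 15·10·9 = 1350; A_2A_3 = 10·9·4 = 360; A_3A_4 = 9·4·20 = 720; A_4A_5 = 4·20·14 = 1120.
Length 3: A_1..A_3: k=1: 0+360+15·10·4=960; k=2: 1350+0+15·9·4=1890 → min 960 | A_2..A_4: k=2: 0+720+10·9·20=2520; k=3: 360+0+10·4·20=1160 → min 1160 | A_3..A_5: k=3: 0+1120+9·4·14=1624; k=4: 720+0+9·20·14=3240 → min 1624.
Length 4: A_1..A_4: k=1: 0+1160+15·10·20=4160; k=2: 1350+720+15·9·20=4770; k=3: 960+0+15·4·20=2160 → min 2160 | A_2..A_5: k=2: 0+1624+10·9·14=2884; k=3: 360+1120+10·4·14=2040; k=4: 1160+0+10·20·14=3960 → min 2040.
Length 5: A_1..A_5: k=1: 0+2040+15·10·14=4140; k=2: 1350+1624+15·9·14=4864; k=3: 960+1120+15·4·14=2920; k=4: 2160+0+15·20·14=6360 → min 2920.
Optimal order: ((A_1 × (A_2 × A_3)) × (A_4 × A_5)) with cost 2920.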